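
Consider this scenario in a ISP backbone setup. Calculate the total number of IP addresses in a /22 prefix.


Given: CIDR prefix /22
Host bits = 32 - 22 = 10
Total addresses = 2^10 = 1024

1024


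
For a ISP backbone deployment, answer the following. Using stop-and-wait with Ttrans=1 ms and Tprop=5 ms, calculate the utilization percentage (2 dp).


Given: Ttrans = 1 ms, Tprop = 5 ms
RTT = 2 * Tprop = 2 * 5 = 10 ms
U = Ttrans / (Ttrans + RTT)
U = 1 / (1 + 10)
U = 1 / 11 = 0.090909
U% = 9.09%

9.09


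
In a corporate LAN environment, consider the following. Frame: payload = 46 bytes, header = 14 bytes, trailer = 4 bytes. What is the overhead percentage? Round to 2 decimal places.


Given: payload = 46 B, header = 14 B, trailer = 4 B
Overhead bytes = header + trailer = 14 + 4 = 18
Total frame = payload + overhead = 46 + 18 = 64
Overhead % = 18 / 64 * 100 = 28.1250% -> 28.13% (2 dp)

28.13


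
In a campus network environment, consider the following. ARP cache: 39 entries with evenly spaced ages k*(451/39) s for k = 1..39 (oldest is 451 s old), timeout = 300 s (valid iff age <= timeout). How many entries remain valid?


Ages are k * 451/39 s for k = 1..39 (spacing = 11.5641 s).
Entry k is valid iff k * 451/39 <= 300 iff k <= 39 * 300 / 451 = 25.9424
n_valid = floor(25.9424) = 25
(n_stale = 39 - 25 = 14)

25


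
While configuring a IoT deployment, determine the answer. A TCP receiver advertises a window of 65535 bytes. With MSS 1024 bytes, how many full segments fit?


Given: RWND = 65535 bytes, MSS = 1024 bytes
Full segments = floor(RWND / MSS)
Full segments = floor(65535 / 1024)
Full segments = floor(63.999) = 63

63


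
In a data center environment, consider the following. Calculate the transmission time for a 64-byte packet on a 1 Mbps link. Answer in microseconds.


Given: packet = 64 bytes, bandwidth = 1 Mbps
Packet in bits = 64 * 8 = 512 bits
Bandwidth = 1 * 10^6 = 1000000 bps
Time = 512 / 1000000 seconds
Time in us = 512 * 10^6 / 1000000 = 512

512


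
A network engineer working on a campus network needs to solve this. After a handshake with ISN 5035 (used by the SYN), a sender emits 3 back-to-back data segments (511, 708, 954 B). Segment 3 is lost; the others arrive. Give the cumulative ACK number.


SYN uses sequence number 5035; first data byte = ISN + 1 = 5036.
Segment 1: SEQ = 5036, len = 511 B, covers [5036, 5546]
Segment 2: SEQ = 5547, len = 708 B, covers [5547, 6254]
Segment 3: SEQ = 6255, len = 954 B, covers [6255, 7208] [LOST]
In-order data received: bytes [5036, 6254] (segments 1..2).
Segment 3 missing -> gap begins at byte 6255.
Cumulative ACK = next expected in-order byte = 5036 + 511 + 708 = 6255

6255


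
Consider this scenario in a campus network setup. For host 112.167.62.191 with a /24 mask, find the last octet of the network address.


Given: IP = 112.167.62.191, prefix = /24
Subnet mask = 255.255.255.0
Last octet of IP: 191
Last octet of mask: 0
Network last octet = 191 AND 0 = 0

0


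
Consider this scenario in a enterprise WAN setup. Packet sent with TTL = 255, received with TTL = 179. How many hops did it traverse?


Given: initial TTL = 255, received TTL = 179
Hops = initial TTL - received TTL
Hops = 255 - 179 = 76

76


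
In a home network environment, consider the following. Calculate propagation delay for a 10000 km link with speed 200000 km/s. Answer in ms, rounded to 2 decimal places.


Given: distance = 10000 km, speed = 200000 km/s
Delay = distance / speed = 10000 / 200000 seconds
Delay in ms = 10000 * 1000 / 200000
Delay = 50.0000 ms
Rounded to 2 dp = 50.00 ms

50.00


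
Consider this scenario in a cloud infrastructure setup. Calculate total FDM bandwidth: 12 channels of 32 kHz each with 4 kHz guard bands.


Given: 12 channels, 32 kHz each, guard = 4 kHz
Channel bandwidth = 12 * 32 = 384 kHz
Guard bands = 11 gaps * 4 kHz = 44 kHz
Total = 384 + 44 = 428 kHz

428


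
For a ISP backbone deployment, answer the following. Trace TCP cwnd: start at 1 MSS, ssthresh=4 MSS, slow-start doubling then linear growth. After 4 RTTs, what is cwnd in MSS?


RTT 0: cwnd = 1 MSS (initial)
RTT 1: cwnd = 2 MSS (slow start, doubled)
RTT 2: cwnd = 4 MSS (slow start, doubled)
RTT 3: cwnd = 5 MSS (congestion avoidance, +1)
RTT 4: cwnd = 6 MSS (congestion avoidance, +1)

6


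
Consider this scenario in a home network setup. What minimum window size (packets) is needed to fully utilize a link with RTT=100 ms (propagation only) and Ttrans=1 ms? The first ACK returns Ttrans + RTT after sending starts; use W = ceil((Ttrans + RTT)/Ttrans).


Given: Ttrans = 1 ms, RTT = 100 ms (= 2 * Tprop, Tprop = 50 ms)
Time until first ACK returns = Ttrans + RTT = 1 + 100 = 101 ms
Need W * Ttrans >= Ttrans + RTT  ->  W >= (Ttrans + RTT) / Ttrans
(Ttrans + RTT) / Ttrans = 101 / 1 = 101
W_min = ceil(101) = 101

101


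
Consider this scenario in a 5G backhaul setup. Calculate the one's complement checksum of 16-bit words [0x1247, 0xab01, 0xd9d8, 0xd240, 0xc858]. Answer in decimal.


Given words: [0x1247, 0xab01, 0xd9d8, 0xd240, 0xc858]
Step 1: Sum all words
Raw sum = 4679 + 43777 + 55768 + 53824 + 51288 = 209336
Step 2: Fold carry: (12728 + 3) = 12731
One's complement = ~12731 & 0xFFFF = 52804

52804


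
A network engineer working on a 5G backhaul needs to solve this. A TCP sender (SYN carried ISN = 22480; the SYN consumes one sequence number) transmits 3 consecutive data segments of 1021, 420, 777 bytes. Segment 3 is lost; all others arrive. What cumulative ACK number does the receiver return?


SYN uses sequence number 22480; first data byte = ISN + 1 = 22481.
Segment 1: SEQ = 22481, len = 1021 B, covers [22481, 23501]
Segment 2: SEQ = 23502, len = 420 B, covers [23502, 23921]
Segment 3: SEQ = 23922, len = 777 B, covers [23922, 24698] [LOST]
In-order data received: bytes [22481, 23921] (segments 1..2).
Segment 3 missing -> gap begins at byte 23922.
Cumulative ACK = next expected in-order byte = 22481 + 1021 + 420 = 23922

23922


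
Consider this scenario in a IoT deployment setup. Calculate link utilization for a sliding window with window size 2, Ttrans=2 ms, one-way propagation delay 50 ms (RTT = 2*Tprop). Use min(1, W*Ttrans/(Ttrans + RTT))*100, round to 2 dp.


Given: W = 2, Ttrans = 2 ms, RTT = 100 ms (= 2 * Tprop, Tprop = 50 ms)
Cycle time = Ttrans + RTT = 2 + 100 = 102 ms (first packet sent until its ACK returns)
W * Ttrans = 2 * 2 = 4 ms of sending per cycle
W * Ttrans / (Ttrans + RTT) = 4 / 102 = 0.039216
U = min(1, 0.039216) = 0.039216
U% = 3.92%

3.92


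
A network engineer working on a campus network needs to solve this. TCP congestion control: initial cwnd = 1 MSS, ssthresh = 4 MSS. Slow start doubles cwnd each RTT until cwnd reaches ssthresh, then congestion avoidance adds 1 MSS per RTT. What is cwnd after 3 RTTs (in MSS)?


RTT 0: cwnd = 1 MSS (initial)
RTT 1: cwnd = 2 MSS (slow start, doubled)
RTT 2: cwnd = 4 MSS (slow start, doubled)
RTT 3: cwnd = 5 MSS (congestion avoidance, +1)

5


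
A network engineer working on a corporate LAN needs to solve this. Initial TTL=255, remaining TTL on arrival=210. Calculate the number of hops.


Given: initial TTL = 255, received TTL = 210
Hops = initial TTL - received TTL
Hops = 255 - 210 = 45

45


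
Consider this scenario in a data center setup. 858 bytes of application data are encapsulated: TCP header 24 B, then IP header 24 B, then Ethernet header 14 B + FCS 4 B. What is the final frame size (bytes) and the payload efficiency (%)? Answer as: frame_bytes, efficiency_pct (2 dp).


TCP segment = 858 + 24 = 882 B
IP packet = 882 + 24 = 906 B
Ethernet frame = 906 + 14 + 4 = 924 B
Efficiency = app / frame = 858 / 924 = 0.928571 = 92.8571% -> 92.86% (2 dp)

924, 92.86


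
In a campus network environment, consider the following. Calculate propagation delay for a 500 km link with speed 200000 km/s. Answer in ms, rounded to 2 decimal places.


Given: distance = 500 km, speed = 200000 km/s
Delay = distance / speed = 500 / 200000 seconds
Delay in ms = 500 * 1000 / 200000
Delay = 2.5000 ms
Rounded to 2 dp = 2.50 ms

2.50


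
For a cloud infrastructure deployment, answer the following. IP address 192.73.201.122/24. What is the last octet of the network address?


Given: IP = 192.73.201.122, prefix = /24
Subnet mask = 255.255.255.0
Last octet of IP: 122
Last octet of mask: 0
Network last octet = 122 AND 0 = 0

0


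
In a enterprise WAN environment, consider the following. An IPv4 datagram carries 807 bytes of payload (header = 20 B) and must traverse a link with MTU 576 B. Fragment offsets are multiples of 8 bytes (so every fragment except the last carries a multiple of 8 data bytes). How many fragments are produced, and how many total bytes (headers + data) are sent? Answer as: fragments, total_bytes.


Max data per non-final fragment = floor((MTU - header)/8)*8 = floor((576 - 20)/8)*8 = floor(556/8)*8 = 552 B
Final fragment needs no 8-byte alignment: it can carry up to MTU - header = 556 B
Non-final fragments needed = ceil((payload - 556) / 552) = ceil(251/552) = ceil(0.4547) = 1
Number of fragments = 1 + 1 = 2
Fragment sizes (data): 1 * 552 B + 255 B (last, 255 <= 556 OK)
Total bytes sent = payload + n_frags * header = 807 + 2*20 = 807 + 40 = 847 B

2, 847


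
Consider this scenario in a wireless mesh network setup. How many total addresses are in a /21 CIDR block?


Given: CIDR prefix /21
Host bits = 32 - 21 = 11
Total addresses = 2^11 = 2048

2048


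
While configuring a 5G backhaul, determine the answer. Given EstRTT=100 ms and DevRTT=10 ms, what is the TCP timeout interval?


Given: EstRTT = 100 ms, DevRTT = 10 ms
Timeout = EstRTT + 4 * DevRTT
4 * DevRTT = 4 * 10 = 40
Timeout = 100 + 40 = 140 ms

140


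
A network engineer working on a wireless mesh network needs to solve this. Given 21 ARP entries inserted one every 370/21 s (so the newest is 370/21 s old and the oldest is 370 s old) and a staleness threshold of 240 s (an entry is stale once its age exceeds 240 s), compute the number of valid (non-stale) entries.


Ages are k * 370/21 s for k = 1..21 (spacing = 17.6190 s).
Entry k is valid iff k * 370/21 <= 240 iff k <= 21 * 240 / 370 = 13.6216
n_valid = floor(13.6216) = 13
(n_stale = 21 - 13 = 8)

13


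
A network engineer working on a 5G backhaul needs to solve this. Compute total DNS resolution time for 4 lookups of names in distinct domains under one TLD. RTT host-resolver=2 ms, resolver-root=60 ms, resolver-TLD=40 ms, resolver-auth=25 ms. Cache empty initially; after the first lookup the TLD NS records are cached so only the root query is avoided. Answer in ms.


Lookup 1 (cold cache): local + root + TLD + auth = 2 + 60 + 40 + 25 = 127 ms
Lookups 2..4 (TLD NS cached -> skip root; new domain -> still ask TLD and auth): local + TLD + auth = 2 + 40 + 25 = 67 ms each
Remaining 3 lookups: 3 * 67 = 201 ms
Total = 127 + 201 = 328 ms

328


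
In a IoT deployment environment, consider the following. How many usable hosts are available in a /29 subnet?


Given: subnet mask /29
Host bits = 32 - 29 = 3
Total addresses = 2^3 = 8
Usable hosts = 8 - 2 (network + broadcast) = 6

6


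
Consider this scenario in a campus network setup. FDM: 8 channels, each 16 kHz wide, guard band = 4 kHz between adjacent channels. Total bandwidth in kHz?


Given: 8 channels, 16 kHz each, guard = 4 kHz
Channel bandwidth = 8 * 16 = 128 kHz
Guard bands = 7 gaps * 4 kHz = 28 kHz
Total = 128 + 28 = 156 kHz

156


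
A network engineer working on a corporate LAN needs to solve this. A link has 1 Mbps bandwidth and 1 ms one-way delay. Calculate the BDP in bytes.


Given: bandwidth = 1 Mbps, delay = 1 ms
BDP in bits = 1 * 10^6 * 1 / 1000
BDP in bits = 1000
BDP in bytes = 1000 / 8 = 125

125


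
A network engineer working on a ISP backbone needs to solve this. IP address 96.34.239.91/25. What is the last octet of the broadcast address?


Given: IP = 96.34.239.91, prefix = /25
Host bits = 32 - 25 = 7
Network last octet = 91 AND mask = 0
Host part size = 2^7 - 1 = 127
Broadcast last octet = 0 OR 127 = 127

127


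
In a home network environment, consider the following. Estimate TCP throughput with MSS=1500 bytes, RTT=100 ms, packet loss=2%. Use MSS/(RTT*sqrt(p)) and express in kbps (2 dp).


Given: MSS = 1500 bytes, RTT = 100 ms, loss = 2%
RTT in seconds = 100 / 1000 = 0.1
Loss rate = 2% = 0.02
sqrt(loss) = sqrt(0.02) = 0.141421356237
Throughput (bytes/s) = 1500 / (0.1 * 0.141421356237) = 106066.0172
Throughput (kbps) = 106066.0172 * 8 / 1000 = 848.528137 -> 848.53 kbps (2 dp)

848.53


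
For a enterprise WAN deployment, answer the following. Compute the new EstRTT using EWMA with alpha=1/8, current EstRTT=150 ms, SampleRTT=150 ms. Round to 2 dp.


Given: EstRTT = 150 ms, SampleRTT = 150 ms, alpha = 1/8
New EstRTT = (1 - alpha) * EstRTT + alpha * SampleRTT
(7/8) * 150 = 131.25
(1/8) * 150 = 18.75
New EstRTT = 131.25 + 18.75 = 150 ms -> 150.00 ms (2 dp)

150.00


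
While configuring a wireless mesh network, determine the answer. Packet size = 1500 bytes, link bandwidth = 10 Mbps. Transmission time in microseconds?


Given: packet = 1500 bytes, bandwidth = 10 Mbps
Packet in bits = 1500 * 8 = 12000 bits
Bandwidth = 10 * 10^6 = 10000000 bps
Time = 12000 / 10000000 seconds
Time in us = 12000 * 10^6 / 10000000 = 1200

1200


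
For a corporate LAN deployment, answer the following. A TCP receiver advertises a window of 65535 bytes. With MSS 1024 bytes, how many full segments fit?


Given: RWND = 65535 bytes, MSS = 1024 bytes
Full segments = floor(RWND / MSS)
Full segments = floor(65535 / 1024)
Full segments = floor(63.999) = 63

63


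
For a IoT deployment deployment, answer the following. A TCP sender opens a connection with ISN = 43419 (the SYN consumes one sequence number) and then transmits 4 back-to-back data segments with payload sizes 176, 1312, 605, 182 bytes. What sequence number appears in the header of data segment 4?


The SYN occupies sequence number ISN = 43419, so the first data byte is ISN + 1 = 43420.
SEQ of data segment i = (ISN + 1) + sum of payload sizes of segments 1..i-1.
Segment 1: SEQ = 43420, payload = 176 bytes
Segment 2: SEQ = 43596, payload = 1312 bytes
Segment 3: SEQ = 44908, payload = 605 bytes
Segment 4: SEQ = 45513, payload = 182 bytes
SEQ of segment 4 = 43420 + 176 + 1312 + 605 = 45513

45513


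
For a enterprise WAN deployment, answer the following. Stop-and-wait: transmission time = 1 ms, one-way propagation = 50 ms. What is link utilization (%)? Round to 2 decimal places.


Given: Ttrans = 1 ms, Tprop = 50 ms
RTT = 2 * Tprop = 2 * 50 = 100 ms
U = Ttrans / (Ttrans + RTT)
U = 1 / (1 + 100)
U = 1 / 101 = 0.009901
U% = 0.99%

0.99


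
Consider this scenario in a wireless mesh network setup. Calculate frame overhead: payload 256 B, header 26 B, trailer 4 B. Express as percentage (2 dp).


Given: payload = 256 B, header = 26 B, trailer = 4 B
Overhead bytes = header + trailer = 26 + 4 = 30
Total frame = payload + overhead = 256 + 30 = 286
Overhead % = 30 / 286 * 100 = 10.4895% -> 10.49% (2 dp)

10.49


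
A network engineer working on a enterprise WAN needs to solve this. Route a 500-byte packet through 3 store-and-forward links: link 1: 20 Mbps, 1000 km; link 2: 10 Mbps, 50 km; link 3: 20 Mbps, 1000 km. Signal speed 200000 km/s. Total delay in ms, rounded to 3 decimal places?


Packet = 500 bytes = 4000 bits. Store-and-forward: sum (t_trans + t_prop) per link.
Link 1: t_trans = 4000/(20*10^6) s = 0.2000 ms; t_prop = 1000/200000 s = 5.0000 ms; subtotal = 5.2000 ms
Link 2: t_trans = 4000/(10*10^6) s = 0.4000 ms; t_prop = 50/200000 s = 0.2500 ms; subtotal = 0.6500 ms
Link 3: t_trans = 4000/(20*10^6) s = 0.2000 ms; t_prop = 1000/200000 s = 5.0000 ms; subtotal = 5.2000 ms
End-to-end = 5.2000 + 0.6500 + 5.2000 = 11.0500 ms -> 11.050 ms (3 dp)

11.050


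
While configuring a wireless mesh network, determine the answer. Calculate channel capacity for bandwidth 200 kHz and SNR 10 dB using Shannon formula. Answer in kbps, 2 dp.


Given: B = 200 kHz, SNR = 10 dB
SNR linear = 10^(10/10) = 10
1 + SNR = 11
log2(11) = 3.4594316186
C = 200 * 1000 * 3.4594316186 = 691886.3237 bps
C = 691.886324 kbps -> 691.89 kbps (2 dp)

691.89


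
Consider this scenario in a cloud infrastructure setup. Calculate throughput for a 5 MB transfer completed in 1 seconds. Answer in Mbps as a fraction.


Given: file = 5 MB, time = 1 s
File in Mb = 5 * 8 = 40 Mb
Throughput = 40 / 1 Mbps
Throughput = 40 Mbps

40


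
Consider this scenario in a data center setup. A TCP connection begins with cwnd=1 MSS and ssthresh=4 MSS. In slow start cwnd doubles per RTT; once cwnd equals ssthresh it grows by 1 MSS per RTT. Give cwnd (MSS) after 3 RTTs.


RTT 0: cwnd = 1 MSS (initial)
RTT 1: cwnd = 2 MSS (slow start, doubled)
RTT 2: cwnd = 4 MSS (slow start, doubled)
RTT 3: cwnd = 5 MSS (congestion avoidance, +1)

5


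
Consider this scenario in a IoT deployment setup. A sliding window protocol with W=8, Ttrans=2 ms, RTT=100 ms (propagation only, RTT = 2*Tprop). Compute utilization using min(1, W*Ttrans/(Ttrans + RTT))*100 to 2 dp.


Given: W = 8, Ttrans = 2 ms, RTT = 100 ms (= 2 * Tprop, Tprop = 50 ms)
Cycle time = Ttrans + RTT = 2 + 100 = 102 ms (first packet sent until its ACK returns)
W * Ttrans = 8 * 2 = 16 ms of sending per cycle
W * Ttrans / (Ttrans + RTT) = 16 / 102 = 0.156863
U = min(1, 0.156863) = 0.156863
U% = 15.69%

15.69


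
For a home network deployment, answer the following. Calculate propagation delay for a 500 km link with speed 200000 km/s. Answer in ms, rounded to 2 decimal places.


Given: distance = 500 km, speed = 200000 km/s
Delay = distance / speed = 500 / 200000 seconds
Delay in ms = 500 * 1000 / 200000
Delay = 2.5000 ms
Rounded to 2 dp = 2.50 ms

2.50


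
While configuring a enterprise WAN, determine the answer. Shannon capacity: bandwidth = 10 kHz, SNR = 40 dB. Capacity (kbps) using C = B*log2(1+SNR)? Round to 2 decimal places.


Given: B = 10 kHz, SNR = 40 dB
SNR linear = 10^(40/10) = 10000
1 + SNR = 10001
log2(10001) = 13.2878566418
C = 10 * 1000 * 13.2878566418 = 132878.5664 bps
C = 132.878566 kbps -> 132.88 kbps (2 dp)

132.88


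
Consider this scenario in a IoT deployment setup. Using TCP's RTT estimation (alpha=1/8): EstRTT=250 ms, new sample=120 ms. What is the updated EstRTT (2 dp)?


Given: EstRTT = 250 ms, SampleRTT = 120 ms, alpha = 1/8
New EstRTT = (1 - alpha) * EstRTT + alpha * SampleRTT
(7/8) * 250 = 218.75
(1/8) * 120 = 15
New EstRTT = 218.75 + 15 = 233.75 ms -> 233.75 ms (2 dp)

233.75


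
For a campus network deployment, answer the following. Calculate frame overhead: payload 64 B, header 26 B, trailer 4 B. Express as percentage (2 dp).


Given: payload = 64 B, header = 26 B, trailer = 4 B
Overhead bytes = header + trailer = 26 + 4 = 30
Total frame = payload + overhead = 64 + 30 = 94
Overhead % = 30 / 94 * 100 = 31.9149% -> 31.91% (2 dp)

31.91


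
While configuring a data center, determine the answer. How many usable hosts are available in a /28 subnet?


Given: subnet mask /28
Host bits = 32 - 28 = 4
Total addresses = 2^4 = 16
Usable hosts = 16 - 2 (network + broadcast) = 14

14


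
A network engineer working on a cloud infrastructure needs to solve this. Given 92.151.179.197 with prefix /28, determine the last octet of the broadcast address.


Given: IP = 92.151.179.197, prefix = /28
Host bits = 32 - 28 = 4
Network last octet = 197 AND mask = 192
Host part size = 2^4 - 1 = 15
Broadcast last octet = 192 OR 15 = 207

207


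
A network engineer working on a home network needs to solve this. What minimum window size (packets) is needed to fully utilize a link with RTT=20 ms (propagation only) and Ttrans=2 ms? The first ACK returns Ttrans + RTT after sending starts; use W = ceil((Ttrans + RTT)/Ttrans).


Given: Ttrans = 2 ms, RTT = 20 ms (= 2 * Tprop, Tprop = 10 ms)
Time until first ACK returns = Ttrans + RTT = 2 + 20 = 22 ms
Need W * Ttrans >= Ttrans + RTT  ->  W >= (Ttrans + RTT) / Ttrans
(Ttrans + RTT) / Ttrans = 22 / 2 = 11
W_min = ceil(11) = 11

11


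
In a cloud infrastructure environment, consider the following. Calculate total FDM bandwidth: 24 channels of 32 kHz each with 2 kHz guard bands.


Given: 24 channels, 32 kHz each, guard = 2 kHz
Channel bandwidth = 24 * 32 = 768 kHz
Guard bands = 23 gaps * 2 kHz = 46 kHz
Total = 768 + 46 = 814 kHz

814


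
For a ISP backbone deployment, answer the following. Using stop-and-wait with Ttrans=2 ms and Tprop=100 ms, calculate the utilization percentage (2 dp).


Given: Ttrans = 2 ms, Tprop = 100 ms
RTT = 2 * Tprop = 2 * 100 = 200 ms
U = Ttrans / (Ttrans + RTT)
U = 2 / (2 + 200)
U = 2 / 202 = 0.009901
U% = 0.99%

0.99


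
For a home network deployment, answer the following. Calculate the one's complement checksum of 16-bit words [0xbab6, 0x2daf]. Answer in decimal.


Given words: [0xbab6, 0x2daf]
Step 1: Sum all words
Raw sum = 47798 + 11695 = 59493
One's complement = ~59493 & 0xFFFF = 6042

6042


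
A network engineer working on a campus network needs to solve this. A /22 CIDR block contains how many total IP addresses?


Given: CIDR prefix /22
Host bits = 32 - 22 = 10
Total addresses = 2^10 = 1024

1024


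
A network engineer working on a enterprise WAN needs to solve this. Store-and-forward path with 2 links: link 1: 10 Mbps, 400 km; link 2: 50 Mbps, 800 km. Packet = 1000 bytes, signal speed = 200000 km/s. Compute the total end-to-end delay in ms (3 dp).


Packet = 1000 bytes = 8000 bits. Store-and-forward: sum (t_trans + t_prop) per link.
Link 1: t_trans = 8000/(10*10^6) s = 0.8000 ms; t_prop = 400/200000 s = 2.0000 ms; subtotal = 2.8000 ms
Link 2: t_trans = 8000/(50*10^6) s = 0.1600 ms; t_prop = 800/200000 s = 4.0000 ms; subtotal = 4.1600 ms
End-to-end = 2.8000 + 4.1600 = 6.9600 ms -> 6.960 ms (3 dp)

6.960


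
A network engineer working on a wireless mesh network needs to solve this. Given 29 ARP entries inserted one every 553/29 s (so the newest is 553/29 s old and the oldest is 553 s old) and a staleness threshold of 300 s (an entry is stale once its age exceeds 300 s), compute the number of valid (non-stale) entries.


Ages are k * 553/29 s for k = 1..29 (spacing = 19.0690 s).
Entry k is valid iff k * 553/29 <= 300 iff k <= 29 * 300 / 553 = 15.7324
n_valid = floor(15.7324) = 15
(n_stale = 29 - 15 = 14)

15


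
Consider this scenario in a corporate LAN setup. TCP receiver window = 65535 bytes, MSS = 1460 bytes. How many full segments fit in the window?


Given: RWND = 65535 bytes, MSS = 1460 bytes
Full segments = floor(RWND / MSS)
Full segments = floor(65535 / 1460)
Full segments = floor(44.887) = 44

44


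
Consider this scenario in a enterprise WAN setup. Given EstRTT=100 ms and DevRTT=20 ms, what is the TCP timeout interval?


Given: EstRTT = 100 ms, DevRTT = 20 ms
Timeout = EstRTT + 4 * DevRTT
4 * DevRTT = 4 * 20 = 80
Timeout = 100 + 80 = 180 ms

180


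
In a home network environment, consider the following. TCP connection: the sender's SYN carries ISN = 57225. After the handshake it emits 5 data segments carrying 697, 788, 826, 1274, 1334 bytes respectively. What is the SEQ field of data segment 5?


The SYN occupies sequence number ISN = 57225, so the first data byte is ISN + 1 = 57226.
SEQ of data segment i = (ISN + 1) + sum of payload sizes of segments 1..i-1.
Segment 1: SEQ = 57226, payload = 697 bytes
Segment 2: SEQ = 57923, payload = 788 bytes
Segment 3: SEQ = 58711, payload = 826 bytes
Segment 4: SEQ = 59537, payload = 1274 bytes
Segment 5: SEQ = 60811, payload = 1334 bytes
SEQ of segment 5 = 57226 + 697 + 788 + 826 + 1274 = 60811

60811


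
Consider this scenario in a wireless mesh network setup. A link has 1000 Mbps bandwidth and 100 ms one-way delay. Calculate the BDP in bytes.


Given: bandwidth = 1000 Mbps, delay = 100 ms
BDP in bits = 1000 * 10^6 * 100 / 1000
BDP in bits = 100000000
BDP in bytes = 100000000 / 8 = 12500000

12500000


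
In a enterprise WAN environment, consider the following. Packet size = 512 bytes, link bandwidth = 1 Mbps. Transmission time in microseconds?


Given: packet = 512 bytes, bandwidth = 1 Mbps
Packet in bits = 512 * 8 = 4096 bits
Bandwidth = 1 * 10^6 = 1000000 bps
Time = 4096 / 1000000 seconds
Time in us = 4096 * 10^6 / 1000000 = 4096

4096


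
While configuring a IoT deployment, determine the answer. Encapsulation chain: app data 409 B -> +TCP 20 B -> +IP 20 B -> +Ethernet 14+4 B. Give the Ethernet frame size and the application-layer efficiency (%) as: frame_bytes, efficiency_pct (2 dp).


TCP segment = 409 + 20 = 429 B
IP packet = 429 + 20 = 449 B
Ethernet frame = 449 + 14 + 4 = 467 B
Efficiency = app / frame = 409 / 467 = 0.875803 = 87.5803% -> 87.58% (2 dp)

467, 87.58


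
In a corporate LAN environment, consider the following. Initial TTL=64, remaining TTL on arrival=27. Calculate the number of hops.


Given: initial TTL = 64, received TTL = 27
Hops = initial TTL - received TTL
Hops = 64 - 27 = 37

37


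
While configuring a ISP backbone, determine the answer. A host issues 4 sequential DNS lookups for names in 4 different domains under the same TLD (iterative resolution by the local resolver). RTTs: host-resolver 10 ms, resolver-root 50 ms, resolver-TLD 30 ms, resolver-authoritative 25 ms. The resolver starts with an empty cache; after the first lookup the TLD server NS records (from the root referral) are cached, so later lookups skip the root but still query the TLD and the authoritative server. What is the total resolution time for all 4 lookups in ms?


Lookup 1 (cold cache): local + root + TLD + auth = 10 + 50 + 30 + 25 = 115 ms
Lookups 2..4 (TLD NS cached -> skip root; new domain -> still ask TLD and auth): local + TLD + auth = 10 + 30 + 25 = 65 ms each
Remaining 3 lookups: 3 * 65 = 195 ms
Total = 115 + 195 = 310 ms

310


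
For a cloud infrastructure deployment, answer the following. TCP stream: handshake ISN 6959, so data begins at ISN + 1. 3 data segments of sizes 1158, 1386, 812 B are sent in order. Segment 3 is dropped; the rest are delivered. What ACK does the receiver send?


SYN uses sequence number 6959; first data byte = ISN + 1 = 6960.
Segment 1: SEQ = 6960, len = 1158 B, covers [6960, 8117]
Segment 2: SEQ = 8118, len = 1386 B, covers [8118, 9503]
Segment 3: SEQ = 9504, len = 812 B, covers [9504, 10315] [LOST]
In-order data received: bytes [6960, 9503] (segments 1..2).
Segment 3 missing -> gap begins at byte 9504.
Cumulative ACK = next expected in-order byte = 6960 + 1158 + 1386 = 9504

9504


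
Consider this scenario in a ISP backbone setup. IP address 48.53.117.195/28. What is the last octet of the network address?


Given: IP = 48.53.117.195, prefix = /28
Subnet mask = 255.255.255.240
Last octet of IP: 195
Last octet of mask: 240
Network last octet = 195 AND 240 = 192

192


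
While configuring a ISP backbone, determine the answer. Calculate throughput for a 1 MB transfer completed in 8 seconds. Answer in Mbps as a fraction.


Given: file = 1 MB, time = 8 s
File in Mb = 1 * 8 = 8 Mb
Throughput = 8 / 8 Mbps
Throughput = 1 Mbps

1


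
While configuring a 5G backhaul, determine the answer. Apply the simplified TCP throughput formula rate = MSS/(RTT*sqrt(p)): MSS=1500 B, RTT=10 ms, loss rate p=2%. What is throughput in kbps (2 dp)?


Given: MSS = 1500 bytes, RTT = 10 ms, loss = 2%
RTT in seconds = 10 / 1000 = 0.01
Loss rate = 2% = 0.02
sqrt(loss) = sqrt(0.02) = 0.141421356237
Throughput (bytes/s) = 1500 / (0.01 * 0.141421356237) = 1060660.1718
Throughput (kbps) = 1060660.1718 * 8 / 1000 = 8485.281374 -> 8485.28 kbps (2 dp)

8485.28


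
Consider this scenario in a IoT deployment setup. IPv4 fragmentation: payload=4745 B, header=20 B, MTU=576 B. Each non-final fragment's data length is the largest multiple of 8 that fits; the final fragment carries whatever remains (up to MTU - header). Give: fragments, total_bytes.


Max data per non-final fragment = floor((MTU - header)/8)*8 = floor((576 - 20)/8)*8 = floor(556/8)*8 = 552 B
Final fragment needs no 8-byte alignment: it can carry up to MTU - header = 556 B
Non-final fragments needed = ceil((payload - 556) / 552) = ceil(4189/552) = ceil(7.5888) = 8
Number of fragments = 8 + 1 = 9
Fragment sizes (data): 8 * 552 B + 329 B (last, 329 <= 556 OK)
Total bytes sent = payload + n_frags * header = 4745 + 9*20 = 4745 + 180 = 4925 B

9, 4925


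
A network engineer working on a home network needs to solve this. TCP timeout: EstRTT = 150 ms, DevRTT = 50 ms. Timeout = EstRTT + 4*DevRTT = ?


Given: EstRTT = 150 ms, DevRTT = 50 ms
Timeout = EstRTT + 4 * DevRTT
4 * DevRTT = 4 * 50 = 200
Timeout = 150 + 200 = 350 ms

350


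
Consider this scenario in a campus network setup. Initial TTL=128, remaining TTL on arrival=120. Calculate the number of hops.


Given: initial TTL = 128, received TTL = 120
Hops = initial TTL - received TTL
Hops = 128 - 120 = 8

8


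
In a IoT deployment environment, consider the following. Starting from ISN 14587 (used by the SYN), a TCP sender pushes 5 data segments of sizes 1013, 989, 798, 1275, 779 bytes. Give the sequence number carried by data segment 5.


The SYN occupies sequence number ISN = 14587, so the first data byte is ISN + 1 = 14588.
SEQ of data segment i = (ISN + 1) + sum of payload sizes of segments 1..i-1.
Segment 1: SEQ = 14588, payload = 1013 bytes
Segment 2: SEQ = 15601, payload = 989 bytes
Segment 3: SEQ = 16590, payload = 798 bytes
Segment 4: SEQ = 17388, payload = 1275 bytes
Segment 5: SEQ = 18663, payload = 779 bytes
SEQ of segment 5 = 14588 + 1013 + 989 + 798 + 1275 = 18663

18663


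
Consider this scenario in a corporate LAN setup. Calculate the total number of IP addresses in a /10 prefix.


Given: CIDR prefix /10
Host bits = 32 - 10 = 22
Total addresses = 2^22 = 4194304

4194304


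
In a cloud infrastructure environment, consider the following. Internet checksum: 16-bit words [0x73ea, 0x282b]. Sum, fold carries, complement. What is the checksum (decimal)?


Given words: [0x73ea, 0x282b]
Step 1: Sum all words
Raw sum = 29674 + 10283 = 39957
One's complement = ~39957 & 0xFFFF = 25578

25578


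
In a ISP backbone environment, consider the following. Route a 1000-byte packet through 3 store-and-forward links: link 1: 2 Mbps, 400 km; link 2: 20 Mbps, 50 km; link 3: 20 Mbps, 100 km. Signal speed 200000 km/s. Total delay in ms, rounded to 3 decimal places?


Packet = 1000 bytes = 8000 bits. Store-and-forward: sum (t_trans + t_prop) per link.
Link 1: t_trans = 8000/(2*10^6) s = 4.0000 ms; t_prop = 400/200000 s = 2.0000 ms; subtotal = 6.0000 ms
Link 2: t_trans = 8000/(20*10^6) s = 0.4000 ms; t_prop = 50/200000 s = 0.2500 ms; subtotal = 0.6500 ms
Link 3: t_trans = 8000/(20*10^6) s = 0.4000 ms; t_prop = 100/200000 s = 0.5000 ms; subtotal = 0.9000 ms
End-to-end = 6.0000 + 0.6500 + 0.9000 = 7.5500 ms -> 7.550 ms (3 dp)

7.550


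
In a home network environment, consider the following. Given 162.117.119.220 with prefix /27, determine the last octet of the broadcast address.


Given: IP = 162.117.119.220, prefix = /27
Host bits = 32 - 27 = 5
Network last octet = 220 AND mask = 192
Host part size = 2^5 - 1 = 31
Broadcast last octet = 192 OR 31 = 223

223


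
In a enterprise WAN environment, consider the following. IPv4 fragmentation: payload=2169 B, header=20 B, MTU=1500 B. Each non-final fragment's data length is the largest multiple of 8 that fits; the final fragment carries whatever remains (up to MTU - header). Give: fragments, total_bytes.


Max data per non-final fragment = floor((MTU - header)/8)*8 = floor((1500 - 20)/8)*8 = floor(1480/8)*8 = 1480 B
Final fragment needs no 8-byte alignment: it can carry up to MTU - header = 1480 B
Non-final fragments needed = ceil((payload - 1480) / 1480) = ceil(689/1480) = ceil(0.4655) = 1
Number of fragments = 1 + 1 = 2
Fragment sizes (data): 1 * 1480 B + 689 B (last, 689 <= 1480 OK)
Total bytes sent = payload + n_frags * header = 2169 + 2*20 = 2169 + 40 = 2209 B

2, 2209


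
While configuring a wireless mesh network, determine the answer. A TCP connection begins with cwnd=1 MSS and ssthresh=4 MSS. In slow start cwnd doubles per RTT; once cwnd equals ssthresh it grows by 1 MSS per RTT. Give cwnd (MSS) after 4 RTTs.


RTT 0: cwnd = 1 MSS (initial)
RTT 1: cwnd = 2 MSS (slow start, doubled)
RTT 2: cwnd = 4 MSS (slow start, doubled)
RTT 3: cwnd = 5 MSS (congestion avoidance, +1)
RTT 4: cwnd = 6 MSS (congestion avoidance, +1)

6


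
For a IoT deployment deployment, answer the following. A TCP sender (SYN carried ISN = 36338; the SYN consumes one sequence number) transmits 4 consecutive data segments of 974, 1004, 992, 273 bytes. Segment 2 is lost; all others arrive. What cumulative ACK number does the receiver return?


SYN uses sequence number 36338; first data byte = ISN + 1 = 36339.
Segment 1: SEQ = 36339, len = 974 B, covers [36339, 37312]
Segment 2: SEQ = 37313, len = 1004 B, covers [37313, 38316] [LOST]
Segment 3: SEQ = 38317, len = 992 B, covers [38317, 39308]
Segment 4: SEQ = 39309, len = 273 B, covers [39309, 39581]
In-order data received: bytes [36339, 37312] (segments 1..1).
Segment 2 missing -> gap begins at byte 37313; later segments buffered out of order.
Cumulative ACK = next expected in-order byte = 36339 + 974 = 37313

37313


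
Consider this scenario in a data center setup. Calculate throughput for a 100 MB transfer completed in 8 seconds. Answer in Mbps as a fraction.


Given: file = 100 MB, time = 8 s
File in Mb = 100 * 8 = 800 Mb
Throughput = 800 / 8 Mbps
Throughput = 100 Mbps

100


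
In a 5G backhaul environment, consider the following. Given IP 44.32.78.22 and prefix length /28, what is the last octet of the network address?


Given: IP = 44.32.78.22, prefix = /28
Subnet mask = 255.255.255.240
Last octet of IP: 22
Last octet of mask: 240
Network last octet = 22 AND 240 = 16

16


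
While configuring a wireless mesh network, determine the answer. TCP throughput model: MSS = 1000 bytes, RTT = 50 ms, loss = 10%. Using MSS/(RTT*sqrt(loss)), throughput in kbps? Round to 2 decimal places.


Given: MSS = 1000 bytes, RTT = 50 ms, loss = 10%
RTT in seconds = 50 / 1000 = 0.05
Loss rate = 10% = 0.1
sqrt(loss) = sqrt(0.1) = 0.316227766017
Throughput (bytes/s) = 1000 / (0.05 * 0.316227766017) = 63245.5532
Throughput (kbps) = 63245.5532 * 8 / 1000 = 505.964426 -> 505.96 kbps (2 dp)

505.96


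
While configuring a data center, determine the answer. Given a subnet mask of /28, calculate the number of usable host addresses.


Given: subnet mask /28
Host bits = 32 - 28 = 4
Total addresses = 2^4 = 16
Usable hosts = 16 - 2 (network + broadcast) = 14

14


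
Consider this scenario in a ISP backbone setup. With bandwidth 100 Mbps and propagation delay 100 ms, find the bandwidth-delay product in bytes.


Given: bandwidth = 100 Mbps, delay = 100 ms
BDP in bits = 100 * 10^6 * 100 / 1000
BDP in bits = 10000000
BDP in bytes = 10000000 / 8 = 1250000

1250000


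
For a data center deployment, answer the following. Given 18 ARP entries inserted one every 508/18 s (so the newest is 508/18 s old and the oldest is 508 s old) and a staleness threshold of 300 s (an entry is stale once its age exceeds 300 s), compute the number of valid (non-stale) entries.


Ages are k * 508/18 s for k = 1..18 (spacing = 28.2222 s).
Entry k is valid iff k * 508/18 <= 300 iff k <= 18 * 300 / 508 = 10.6299
n_valid = floor(10.6299) = 10
(n_stale = 18 - 10 = 8)

10


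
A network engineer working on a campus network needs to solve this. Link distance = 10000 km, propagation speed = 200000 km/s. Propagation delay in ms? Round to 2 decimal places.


Given: distance = 10000 km, speed = 200000 km/s
Delay = distance / speed = 10000 / 200000 seconds
Delay in ms = 10000 * 1000 / 200000
Delay = 50.0000 ms
Rounded to 2 dp = 50.00 ms

50.00


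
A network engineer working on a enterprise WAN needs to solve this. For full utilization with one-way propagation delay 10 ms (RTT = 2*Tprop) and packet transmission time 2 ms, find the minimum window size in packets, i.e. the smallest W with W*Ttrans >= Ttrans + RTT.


Given: Ttrans = 2 ms, RTT = 20 ms (= 2 * Tprop, Tprop = 10 ms)
Time until first ACK returns = Ttrans + RTT = 2 + 20 = 22 ms
Need W * Ttrans >= Ttrans + RTT  ->  W >= (Ttrans + RTT) / Ttrans
(Ttrans + RTT) / Ttrans = 22 / 2 = 11
W_min = ceil(11) = 11

11


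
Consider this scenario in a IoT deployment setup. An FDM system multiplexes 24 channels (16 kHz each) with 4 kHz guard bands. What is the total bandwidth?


Given: 24 channels, 16 kHz each, guard = 4 kHz
Channel bandwidth = 24 * 16 = 384 kHz
Guard bands = 23 gaps * 4 kHz = 92 kHz
Total = 384 + 92 = 476 kHz

476


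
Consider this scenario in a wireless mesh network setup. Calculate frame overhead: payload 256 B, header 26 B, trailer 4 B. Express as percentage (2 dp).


Given: payload = 256 B, header = 26 B, trailer = 4 B
Overhead bytes = header + trailer = 26 + 4 = 30
Total frame = payload + overhead = 256 + 30 = 286
Overhead % = 30 / 286 * 100 = 10.4895% -> 10.49% (2 dp)

10.49


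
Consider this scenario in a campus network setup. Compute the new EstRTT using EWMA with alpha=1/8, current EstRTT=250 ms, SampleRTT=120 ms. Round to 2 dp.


Given: EstRTT = 250 ms, SampleRTT = 120 ms, alpha = 1/8
New EstRTT = (1 - alpha) * EstRTT + alpha * SampleRTT
(7/8) * 250 = 218.75
(1/8) * 120 = 15
New EstRTT = 218.75 + 15 = 233.75 ms -> 233.75 ms (2 dp)

233.75


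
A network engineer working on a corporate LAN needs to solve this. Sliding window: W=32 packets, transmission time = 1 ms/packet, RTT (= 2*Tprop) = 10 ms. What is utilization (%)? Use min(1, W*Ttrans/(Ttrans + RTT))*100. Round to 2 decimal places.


Given: W = 32, Ttrans = 1 ms, RTT = 10 ms (= 2 * Tprop, Tprop = 5 ms)
Cycle time = Ttrans + RTT = 1 + 10 = 11 ms (first packet sent until its ACK returns)
W * Ttrans = 32 * 1 = 32 ms of sending per cycle
W * Ttrans / (Ttrans + RTT) = 32 / 11 = 2.909091
U = min(1, 2.909091) = 1.000000
U% = 100.00%

100.00


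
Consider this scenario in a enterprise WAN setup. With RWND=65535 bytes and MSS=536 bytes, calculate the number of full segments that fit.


Given: RWND = 65535 bytes, MSS = 536 bytes
Full segments = floor(RWND / MSS)
Full segments = floor(65535 / 536)
Full segments = floor(122.2668) = 122

122


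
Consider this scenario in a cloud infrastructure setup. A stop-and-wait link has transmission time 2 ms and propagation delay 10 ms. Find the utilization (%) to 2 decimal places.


Given: Ttrans = 2 ms, Tprop = 10 ms
RTT = 2 * Tprop = 2 * 10 = 20 ms
U = Ttrans / (Ttrans + RTT)
U = 2 / (2 + 20)
U = 2 / 22 = 0.090909
U% = 9.09%

9.09


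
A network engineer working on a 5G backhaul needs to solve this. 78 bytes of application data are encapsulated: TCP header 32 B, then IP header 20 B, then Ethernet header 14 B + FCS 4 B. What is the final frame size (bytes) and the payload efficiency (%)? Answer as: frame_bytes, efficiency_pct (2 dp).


TCP segment = 78 + 32 = 110 B
IP packet = 110 + 20 = 130 B
Ethernet frame = 130 + 14 + 4 = 148 B
Efficiency = app / frame = 78 / 148 = 0.527027 = 52.7027% -> 52.70% (2 dp)

148, 52.70


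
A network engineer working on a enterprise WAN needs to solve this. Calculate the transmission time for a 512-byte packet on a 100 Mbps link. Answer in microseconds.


Given: packet = 512 bytes, bandwidth = 100 Mbps
Packet in bits = 512 * 8 = 4096 bits
Bandwidth = 100 * 10^6 = 100000000 bps
Time = 4096 / 100000000 seconds
Time in us = 4096 * 10^6 / 100000000 = 40.96

40.96


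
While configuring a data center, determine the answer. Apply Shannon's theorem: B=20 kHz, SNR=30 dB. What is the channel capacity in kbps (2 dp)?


Given: B = 20 kHz, SNR = 30 dB
SNR linear = 10^(30/10) = 1000
1 + SNR = 1001
log2(1001) = 9.9672262588
C = 20 * 1000 * 9.9672262588 = 199344.5252 bps
C = 199.344525 kbps -> 199.34 kbps (2 dp)

199.34


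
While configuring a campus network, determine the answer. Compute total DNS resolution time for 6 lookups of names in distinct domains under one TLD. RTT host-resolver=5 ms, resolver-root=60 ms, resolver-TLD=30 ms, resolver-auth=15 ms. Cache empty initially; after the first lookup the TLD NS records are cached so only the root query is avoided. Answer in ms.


Lookup 1 (cold cache): local + root + TLD + auth = 5 + 60 + 30 + 15 = 110 ms
Lookups 2..6 (TLD NS cached -> skip root; new domain -> still ask TLD and auth): local + TLD + auth = 5 + 30 + 15 = 50 ms each
Remaining 5 lookups: 5 * 50 = 250 ms
Total = 110 + 250 = 360 ms

360
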